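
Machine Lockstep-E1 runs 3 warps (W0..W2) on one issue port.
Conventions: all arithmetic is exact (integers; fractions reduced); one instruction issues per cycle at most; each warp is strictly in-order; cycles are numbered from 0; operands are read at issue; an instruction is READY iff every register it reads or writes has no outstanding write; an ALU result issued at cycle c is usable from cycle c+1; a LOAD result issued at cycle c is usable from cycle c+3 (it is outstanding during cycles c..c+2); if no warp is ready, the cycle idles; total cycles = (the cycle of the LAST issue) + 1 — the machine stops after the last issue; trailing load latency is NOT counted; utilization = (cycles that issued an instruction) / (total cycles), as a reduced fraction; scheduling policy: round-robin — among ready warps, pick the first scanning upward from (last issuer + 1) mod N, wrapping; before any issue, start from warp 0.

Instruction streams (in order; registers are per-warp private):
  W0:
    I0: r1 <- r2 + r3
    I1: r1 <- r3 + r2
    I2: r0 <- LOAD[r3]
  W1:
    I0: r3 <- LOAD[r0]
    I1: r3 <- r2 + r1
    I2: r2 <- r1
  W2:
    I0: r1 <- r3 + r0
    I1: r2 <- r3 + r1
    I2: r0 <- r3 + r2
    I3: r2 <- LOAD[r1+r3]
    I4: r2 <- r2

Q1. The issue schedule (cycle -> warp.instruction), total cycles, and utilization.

cycle 0: W0.I0
cycle 1: W1.I0
cycle 2: W2.I0
cycle 3: W0.I1
cycle 4: W1.I1
cycle 5: W2.I1
cycle 6: W0.I2
cycle 7: W1.I2
cycle 8: W2.I2
cycle 9: W2.I3
cycle 10: idle
cycle 11: idle
cycle 12: W2.I4

Answer: 13 cycles, utilization 11/13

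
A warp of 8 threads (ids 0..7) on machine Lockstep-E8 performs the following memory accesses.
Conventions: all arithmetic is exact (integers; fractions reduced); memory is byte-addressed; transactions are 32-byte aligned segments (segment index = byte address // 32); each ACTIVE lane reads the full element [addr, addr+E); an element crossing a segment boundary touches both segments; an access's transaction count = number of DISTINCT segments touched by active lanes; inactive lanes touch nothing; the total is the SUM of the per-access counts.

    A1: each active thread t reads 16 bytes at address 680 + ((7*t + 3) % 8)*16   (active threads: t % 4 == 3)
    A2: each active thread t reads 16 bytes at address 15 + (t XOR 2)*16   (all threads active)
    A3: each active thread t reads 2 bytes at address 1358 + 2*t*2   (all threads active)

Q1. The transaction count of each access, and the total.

A1: 2 transactions
A2: 5 transactions
A3: 2 transactions

Answer: 2,5,2; total 9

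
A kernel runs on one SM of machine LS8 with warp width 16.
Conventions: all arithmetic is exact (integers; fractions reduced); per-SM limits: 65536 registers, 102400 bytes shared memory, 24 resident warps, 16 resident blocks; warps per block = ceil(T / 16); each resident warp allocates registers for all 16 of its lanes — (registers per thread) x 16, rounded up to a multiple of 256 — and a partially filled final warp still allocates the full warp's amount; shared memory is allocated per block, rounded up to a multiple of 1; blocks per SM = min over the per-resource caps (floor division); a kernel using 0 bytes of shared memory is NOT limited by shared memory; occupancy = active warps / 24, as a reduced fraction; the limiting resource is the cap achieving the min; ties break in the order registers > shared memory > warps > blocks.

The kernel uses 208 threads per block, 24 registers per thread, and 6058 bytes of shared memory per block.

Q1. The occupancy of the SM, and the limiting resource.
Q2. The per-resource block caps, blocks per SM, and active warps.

Answer: occupancy 13/24, limited by warps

registers: 9 blocks
shared memory: 16 blocks
warps: 1 block
blocks: 16 blocks

Answer: 1 block, 13 active warps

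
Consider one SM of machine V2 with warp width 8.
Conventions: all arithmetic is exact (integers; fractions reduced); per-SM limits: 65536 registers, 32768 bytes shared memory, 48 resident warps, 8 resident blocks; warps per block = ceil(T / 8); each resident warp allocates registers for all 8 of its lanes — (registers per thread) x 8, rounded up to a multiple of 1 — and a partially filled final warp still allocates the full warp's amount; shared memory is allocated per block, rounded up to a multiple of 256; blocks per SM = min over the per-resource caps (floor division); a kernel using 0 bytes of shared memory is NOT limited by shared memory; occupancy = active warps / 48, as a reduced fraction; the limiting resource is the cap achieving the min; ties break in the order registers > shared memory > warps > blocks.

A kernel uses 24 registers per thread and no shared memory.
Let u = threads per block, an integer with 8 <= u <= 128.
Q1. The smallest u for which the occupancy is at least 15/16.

Answer: u = 41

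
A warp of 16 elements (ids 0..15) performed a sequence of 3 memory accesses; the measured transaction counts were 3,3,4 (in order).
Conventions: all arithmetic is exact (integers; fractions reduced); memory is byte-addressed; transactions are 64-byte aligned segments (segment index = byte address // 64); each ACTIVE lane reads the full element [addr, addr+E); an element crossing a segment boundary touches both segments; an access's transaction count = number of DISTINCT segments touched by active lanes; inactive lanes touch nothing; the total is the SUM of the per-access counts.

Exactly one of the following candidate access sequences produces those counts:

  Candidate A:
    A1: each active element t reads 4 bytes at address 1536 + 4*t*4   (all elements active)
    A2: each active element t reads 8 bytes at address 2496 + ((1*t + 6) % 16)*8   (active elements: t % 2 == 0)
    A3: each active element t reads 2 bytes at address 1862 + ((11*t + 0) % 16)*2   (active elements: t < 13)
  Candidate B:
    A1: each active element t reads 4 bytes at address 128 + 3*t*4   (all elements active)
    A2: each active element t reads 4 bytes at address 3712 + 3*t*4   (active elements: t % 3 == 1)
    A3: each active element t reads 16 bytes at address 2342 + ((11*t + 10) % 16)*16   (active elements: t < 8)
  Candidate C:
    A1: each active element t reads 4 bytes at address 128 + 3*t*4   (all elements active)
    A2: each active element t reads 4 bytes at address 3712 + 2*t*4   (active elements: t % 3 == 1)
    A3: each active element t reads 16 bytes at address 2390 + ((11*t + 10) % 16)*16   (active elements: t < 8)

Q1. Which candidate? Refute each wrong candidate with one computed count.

A: A1 gives 4 transactions, not 3
C: A2 gives 2 transactions, not 3
B: all counts match (3,3,4)

Answer: B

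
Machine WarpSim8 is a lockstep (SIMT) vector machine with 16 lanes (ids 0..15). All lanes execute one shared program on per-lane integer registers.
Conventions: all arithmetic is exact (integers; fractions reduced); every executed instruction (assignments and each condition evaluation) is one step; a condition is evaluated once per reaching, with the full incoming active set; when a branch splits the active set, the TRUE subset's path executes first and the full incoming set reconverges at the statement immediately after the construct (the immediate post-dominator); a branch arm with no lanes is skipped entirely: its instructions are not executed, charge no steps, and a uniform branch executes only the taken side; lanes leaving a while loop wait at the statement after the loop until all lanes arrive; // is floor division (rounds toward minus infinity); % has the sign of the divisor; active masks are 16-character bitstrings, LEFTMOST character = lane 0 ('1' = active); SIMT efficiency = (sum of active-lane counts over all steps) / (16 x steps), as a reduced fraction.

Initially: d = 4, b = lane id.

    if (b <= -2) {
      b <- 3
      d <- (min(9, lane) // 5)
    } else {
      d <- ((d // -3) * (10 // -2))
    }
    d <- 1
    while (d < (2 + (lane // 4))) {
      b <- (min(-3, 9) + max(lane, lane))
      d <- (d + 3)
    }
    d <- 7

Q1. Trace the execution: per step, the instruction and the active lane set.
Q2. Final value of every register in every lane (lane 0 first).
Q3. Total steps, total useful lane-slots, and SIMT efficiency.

step 0: eval (b <= -2)               1111111111111111
step 1: d <- ((d // -3) * (10 // -2)) 1111111111111111
step 2: d <- 1                       1111111111111111
step 3: eval (d < (2 + (lane // 4))) 1111111111111111
step 4: b <- (min(-3, 9) + max(lane, lane)) 1111111111111111
step 5: d <- (d + 3)                 1111111111111111
step 6: eval (d < (2 + (lane // 4))) 1111111111111111
step 7: b <- (min(-3, 9) + max(lane, lane)) 0000000000001111
step 8: d <- (d + 3)                 0000000000001111
step 9: eval (d < (2 + (lane // 4))) 0000000000001111
step 10: d <- 7                       1111111111111111

Answer: 11 steps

d: 7,7,7,7,7,7,7,7,7,7,7,7,7,7,7,7
b: -3,-2,-1,0,1,2,3,4,5,6,7,8,9,10,11,12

steps = 11; useful = 140; efficiency = 140/176 = 35/44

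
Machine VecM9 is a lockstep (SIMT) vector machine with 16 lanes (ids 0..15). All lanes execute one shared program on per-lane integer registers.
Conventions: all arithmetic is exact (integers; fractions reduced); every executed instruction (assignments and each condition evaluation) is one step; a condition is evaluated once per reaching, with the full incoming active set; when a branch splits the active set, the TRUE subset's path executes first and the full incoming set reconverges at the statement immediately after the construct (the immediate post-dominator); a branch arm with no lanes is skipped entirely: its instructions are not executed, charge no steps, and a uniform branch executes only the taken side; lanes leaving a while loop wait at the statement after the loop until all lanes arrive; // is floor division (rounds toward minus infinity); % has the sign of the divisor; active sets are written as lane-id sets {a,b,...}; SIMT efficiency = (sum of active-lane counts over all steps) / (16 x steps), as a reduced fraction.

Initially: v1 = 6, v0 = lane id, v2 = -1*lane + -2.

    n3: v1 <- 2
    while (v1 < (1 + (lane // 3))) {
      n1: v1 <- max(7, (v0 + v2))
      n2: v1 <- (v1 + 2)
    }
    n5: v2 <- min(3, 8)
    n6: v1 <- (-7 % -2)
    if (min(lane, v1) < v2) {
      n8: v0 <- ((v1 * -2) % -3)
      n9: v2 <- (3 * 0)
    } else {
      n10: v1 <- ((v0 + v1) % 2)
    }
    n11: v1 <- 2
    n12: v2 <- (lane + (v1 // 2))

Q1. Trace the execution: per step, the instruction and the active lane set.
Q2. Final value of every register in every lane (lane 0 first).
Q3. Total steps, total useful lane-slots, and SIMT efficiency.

step 0: v1 <- 2                      {0,1,2,3,4,5,6,7,8,9,10,11,12,13,14,15}
step 1: eval (v1 < (1 + (lane // 3))) {0,1,2,3,4,5,6,7,8,9,10,11,12,13,14,15}
step 2: v1 <- max(7, (v0 + v2))      {6,7,8,9,10,11,12,13,14,15}
step 3: v1 <- (v1 + 2)               {6,7,8,9,10,11,12,13,14,15}
step 4: eval (v1 < (1 + (lane // 3))) {6,7,8,9,10,11,12,13,14,15}
step 5: v2 <- min(3, 8)              {0,1,2,3,4,5,6,7,8,9,10,11,12,13,14,15}
step 6: v1 <- (-7 % -2)              {0,1,2,3,4,5,6,7,8,9,10,11,12,13,14,15}
step 7: eval (min(lane, v1) < v2)    {0,1,2,3,4,5,6,7,8,9,10,11,12,13,14,15}
step 8: v0 <- ((v1 * -2) % -3)       {0,1,2,3,4,5,6,7,8,9,10,11,12,13,14,15}
step 9: v2 <- (3 * 0)                {0,1,2,3,4,5,6,7,8,9,10,11,12,13,14,15}
step 10: v1 <- 2                      {0,1,2,3,4,5,6,7,8,9,10,11,12,13,14,15}
step 11: v2 <- (lane + (v1 // 2))     {0,1,2,3,4,5,6,7,8,9,10,11,12,13,14,15}

Answer: 12 steps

v1: 2,2,2,2,2,2,2,2,2,2,2,2,2,2,2,2
v0: -1,-1,-1,-1,-1,-1,-1,-1,-1,-1,-1,-1,-1,-1,-1,-1
v2: 1,2,3,4,5,6,7,8,9,10,11,12,13,14,15,16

steps = 12; useful = 174; efficiency = 174/192 = 29/32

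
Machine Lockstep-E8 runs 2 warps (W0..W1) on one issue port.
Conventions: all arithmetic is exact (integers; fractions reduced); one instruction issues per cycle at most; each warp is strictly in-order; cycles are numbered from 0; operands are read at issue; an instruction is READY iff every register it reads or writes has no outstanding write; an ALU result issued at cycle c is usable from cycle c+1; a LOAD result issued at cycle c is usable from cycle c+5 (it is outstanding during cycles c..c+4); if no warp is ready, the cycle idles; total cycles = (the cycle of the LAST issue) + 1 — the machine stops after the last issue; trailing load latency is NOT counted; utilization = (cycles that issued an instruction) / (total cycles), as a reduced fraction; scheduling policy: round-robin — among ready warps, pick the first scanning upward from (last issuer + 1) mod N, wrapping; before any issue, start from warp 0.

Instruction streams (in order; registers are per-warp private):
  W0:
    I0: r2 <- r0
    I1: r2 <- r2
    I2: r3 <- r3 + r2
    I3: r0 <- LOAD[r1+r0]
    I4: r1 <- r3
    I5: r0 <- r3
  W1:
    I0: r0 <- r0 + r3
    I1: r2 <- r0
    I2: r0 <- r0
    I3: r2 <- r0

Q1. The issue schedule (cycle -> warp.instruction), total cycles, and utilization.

cycle 0: W0.I0
cycle 1: W1.I0
cycle 2: W0.I1
cycle 3: W1.I1
cycle 4: W0.I2
cycle 5: W1.I2
cycle 6: W0.I3
cycle 7: W1.I3
cycle 8: W0.I4
cycle 9: idle
cycle 10: idle
cycle 11: W0.I5

Answer: 12 cycles, utilization 5/6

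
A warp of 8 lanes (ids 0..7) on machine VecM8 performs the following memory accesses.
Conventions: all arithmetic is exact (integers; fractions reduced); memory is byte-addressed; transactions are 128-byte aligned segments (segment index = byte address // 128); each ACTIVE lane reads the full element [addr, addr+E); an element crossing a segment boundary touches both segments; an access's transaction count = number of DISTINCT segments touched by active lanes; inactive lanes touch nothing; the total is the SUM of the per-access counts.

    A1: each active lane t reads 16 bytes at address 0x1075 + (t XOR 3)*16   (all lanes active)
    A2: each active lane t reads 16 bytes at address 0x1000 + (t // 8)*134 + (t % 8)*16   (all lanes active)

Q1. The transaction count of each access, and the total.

A1: 2 transactions
A2: 1 transaction

Answer: 2,1; total 3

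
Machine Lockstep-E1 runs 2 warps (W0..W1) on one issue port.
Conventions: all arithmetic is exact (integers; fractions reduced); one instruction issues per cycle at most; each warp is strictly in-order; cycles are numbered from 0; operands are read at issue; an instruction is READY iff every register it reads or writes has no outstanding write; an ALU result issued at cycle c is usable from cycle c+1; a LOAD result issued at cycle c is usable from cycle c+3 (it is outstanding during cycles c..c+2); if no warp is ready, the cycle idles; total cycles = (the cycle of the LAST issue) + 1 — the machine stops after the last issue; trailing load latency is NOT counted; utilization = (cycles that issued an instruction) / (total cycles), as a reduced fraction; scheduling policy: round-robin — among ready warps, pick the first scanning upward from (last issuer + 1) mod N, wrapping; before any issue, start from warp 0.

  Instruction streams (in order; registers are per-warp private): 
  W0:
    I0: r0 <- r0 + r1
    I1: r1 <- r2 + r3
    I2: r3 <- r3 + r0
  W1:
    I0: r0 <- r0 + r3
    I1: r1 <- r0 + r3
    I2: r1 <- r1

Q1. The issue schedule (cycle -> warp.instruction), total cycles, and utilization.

cycle 0: W0.I0
cycle 1: W1.I0
cycle 2: W0.I1
cycle 3: W1.I1
cycle 4: W0.I2
cycle 5: W1.I2

Answer: 6 cycles, utilization 1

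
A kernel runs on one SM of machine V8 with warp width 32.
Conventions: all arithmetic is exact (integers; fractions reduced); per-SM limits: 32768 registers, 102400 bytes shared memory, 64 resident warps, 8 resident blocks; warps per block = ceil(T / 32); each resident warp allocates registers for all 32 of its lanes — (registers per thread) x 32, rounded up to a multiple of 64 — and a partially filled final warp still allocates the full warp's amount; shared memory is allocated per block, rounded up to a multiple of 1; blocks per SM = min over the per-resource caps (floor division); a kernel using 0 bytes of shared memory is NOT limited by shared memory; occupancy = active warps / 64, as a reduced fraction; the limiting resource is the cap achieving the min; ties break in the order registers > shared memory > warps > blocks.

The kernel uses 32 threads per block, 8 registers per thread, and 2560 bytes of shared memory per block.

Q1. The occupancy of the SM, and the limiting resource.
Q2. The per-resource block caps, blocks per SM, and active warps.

Answer: occupancy 1/8, limited by blocks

registers: 128 blocks
shared memory: 40 blocks
warps: 64 blocks
blocks: 8 blocks

Answer: 8 blocks, 8 active warps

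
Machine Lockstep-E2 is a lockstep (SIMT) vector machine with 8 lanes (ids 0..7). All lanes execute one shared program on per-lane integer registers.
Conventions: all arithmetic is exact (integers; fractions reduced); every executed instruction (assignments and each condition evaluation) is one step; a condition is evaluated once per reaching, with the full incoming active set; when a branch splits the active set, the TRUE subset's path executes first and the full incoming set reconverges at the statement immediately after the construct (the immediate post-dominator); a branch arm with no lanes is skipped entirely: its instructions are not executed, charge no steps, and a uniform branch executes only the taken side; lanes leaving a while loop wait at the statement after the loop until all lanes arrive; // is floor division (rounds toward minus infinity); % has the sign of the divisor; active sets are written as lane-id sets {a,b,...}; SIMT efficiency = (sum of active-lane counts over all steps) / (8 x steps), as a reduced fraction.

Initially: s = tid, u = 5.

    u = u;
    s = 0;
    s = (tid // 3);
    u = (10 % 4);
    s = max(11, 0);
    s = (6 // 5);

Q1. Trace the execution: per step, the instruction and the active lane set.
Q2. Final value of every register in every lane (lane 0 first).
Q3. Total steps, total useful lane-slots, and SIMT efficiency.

step 0: u <- u                       {0,1,2,3,4,5,6,7}
step 1: s <- 0                       {0,1,2,3,4,5,6,7}
step 2: s <- (tid // 3)              {0,1,2,3,4,5,6,7}
step 3: u <- (10 % 4)                {0,1,2,3,4,5,6,7}
step 4: s <- max(11, 0)              {0,1,2,3,4,5,6,7}
step 5: s <- (6 // 5)                {0,1,2,3,4,5,6,7}

Answer: 6 steps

s: 1,1,1,1,1,1,1,1
u: 2,2,2,2,2,2,2,2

steps = 6; useful = 48; efficiency = 48/48 = 1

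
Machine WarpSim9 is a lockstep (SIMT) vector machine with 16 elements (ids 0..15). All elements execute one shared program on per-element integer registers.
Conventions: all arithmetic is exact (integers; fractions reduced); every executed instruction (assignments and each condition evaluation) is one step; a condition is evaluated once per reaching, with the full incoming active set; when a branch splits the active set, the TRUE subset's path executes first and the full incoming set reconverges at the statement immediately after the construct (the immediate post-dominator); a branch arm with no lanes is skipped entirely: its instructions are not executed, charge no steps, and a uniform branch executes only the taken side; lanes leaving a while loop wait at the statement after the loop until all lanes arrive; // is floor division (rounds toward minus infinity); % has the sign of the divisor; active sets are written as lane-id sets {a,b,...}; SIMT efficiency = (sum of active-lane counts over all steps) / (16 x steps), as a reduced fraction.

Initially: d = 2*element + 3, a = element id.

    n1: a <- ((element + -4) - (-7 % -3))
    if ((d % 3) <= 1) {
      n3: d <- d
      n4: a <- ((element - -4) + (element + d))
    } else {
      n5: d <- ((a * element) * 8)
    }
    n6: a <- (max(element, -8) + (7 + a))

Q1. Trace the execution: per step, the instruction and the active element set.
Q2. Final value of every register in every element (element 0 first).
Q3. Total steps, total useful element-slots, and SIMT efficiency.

step 0: a <- ((element + -4) - (-7 % -3)) {0,1,2,3,4,5,6,7,8,9,10,11,12,13,14,15}
step 1: eval ((d % 3) <= 1)          {0,1,2,3,4,5,6,7,8,9,10,11,12,13,14,15}
step 2: d <- d                       {0,2,3,5,6,8,9,11,12,14,15}
step 3: a <- ((element - -4) + (element + d)) {0,2,3,5,6,8,9,11,12,14,15}
step 4: d <- ((a * element) * 8)     {1,4,7,10,13}
step 5: a <- (max(element, -8) + (7 + a)) {0,1,2,3,4,5,6,7,8,9,10,11,12,13,14,15}

Answer: 6 steps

d: 3,-16,7,9,32,13,15,224,19,21,560,25,27,1040,31,33
a: 14,6,24,29,12,39,44,18,54,59,24,69,74,30,84,89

steps = 6; useful = 75; efficiency = 75/96 = 25/32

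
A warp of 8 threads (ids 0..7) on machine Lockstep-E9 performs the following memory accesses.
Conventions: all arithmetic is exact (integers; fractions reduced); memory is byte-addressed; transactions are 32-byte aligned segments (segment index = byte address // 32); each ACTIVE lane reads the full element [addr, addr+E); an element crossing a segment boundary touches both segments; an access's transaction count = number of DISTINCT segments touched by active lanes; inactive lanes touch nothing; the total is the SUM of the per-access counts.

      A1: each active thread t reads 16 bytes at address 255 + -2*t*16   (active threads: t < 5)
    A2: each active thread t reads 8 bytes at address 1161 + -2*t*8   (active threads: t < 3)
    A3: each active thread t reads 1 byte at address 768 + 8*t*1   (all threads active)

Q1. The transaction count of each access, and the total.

A1: 6 transactions
A2: 2 transactions
A3: 2 transactions

Answer: 6,2,2; total 10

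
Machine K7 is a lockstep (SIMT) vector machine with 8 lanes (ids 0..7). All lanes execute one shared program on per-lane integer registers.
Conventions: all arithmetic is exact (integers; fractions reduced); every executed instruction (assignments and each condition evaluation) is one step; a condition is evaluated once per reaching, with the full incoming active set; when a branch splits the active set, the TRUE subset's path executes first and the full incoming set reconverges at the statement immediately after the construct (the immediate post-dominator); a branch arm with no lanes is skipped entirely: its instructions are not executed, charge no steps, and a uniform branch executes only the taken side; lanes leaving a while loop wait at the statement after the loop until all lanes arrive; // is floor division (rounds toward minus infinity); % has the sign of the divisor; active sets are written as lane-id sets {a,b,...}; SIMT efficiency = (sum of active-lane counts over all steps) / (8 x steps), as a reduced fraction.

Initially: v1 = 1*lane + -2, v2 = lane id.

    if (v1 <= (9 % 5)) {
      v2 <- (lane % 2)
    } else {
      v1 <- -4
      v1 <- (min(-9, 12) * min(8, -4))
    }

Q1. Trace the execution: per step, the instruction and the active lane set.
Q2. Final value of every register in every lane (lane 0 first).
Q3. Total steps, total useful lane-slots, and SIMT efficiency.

step 0: eval (v1 <= (9 % 5))         {0,1,2,3,4,5,6,7}
step 1: v2 <- (lane % 2)             {0,1,2,3,4,5,6}
step 2: v1 <- -4                     {7}
step 3: v1 <- (min(-9, 12) * min(8, -4)) {7}

Answer: 4 steps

v1: -2,-1,0,1,2,3,4,36
v2: 0,1,0,1,0,1,0,7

steps = 4; useful = 17; efficiency = 17/32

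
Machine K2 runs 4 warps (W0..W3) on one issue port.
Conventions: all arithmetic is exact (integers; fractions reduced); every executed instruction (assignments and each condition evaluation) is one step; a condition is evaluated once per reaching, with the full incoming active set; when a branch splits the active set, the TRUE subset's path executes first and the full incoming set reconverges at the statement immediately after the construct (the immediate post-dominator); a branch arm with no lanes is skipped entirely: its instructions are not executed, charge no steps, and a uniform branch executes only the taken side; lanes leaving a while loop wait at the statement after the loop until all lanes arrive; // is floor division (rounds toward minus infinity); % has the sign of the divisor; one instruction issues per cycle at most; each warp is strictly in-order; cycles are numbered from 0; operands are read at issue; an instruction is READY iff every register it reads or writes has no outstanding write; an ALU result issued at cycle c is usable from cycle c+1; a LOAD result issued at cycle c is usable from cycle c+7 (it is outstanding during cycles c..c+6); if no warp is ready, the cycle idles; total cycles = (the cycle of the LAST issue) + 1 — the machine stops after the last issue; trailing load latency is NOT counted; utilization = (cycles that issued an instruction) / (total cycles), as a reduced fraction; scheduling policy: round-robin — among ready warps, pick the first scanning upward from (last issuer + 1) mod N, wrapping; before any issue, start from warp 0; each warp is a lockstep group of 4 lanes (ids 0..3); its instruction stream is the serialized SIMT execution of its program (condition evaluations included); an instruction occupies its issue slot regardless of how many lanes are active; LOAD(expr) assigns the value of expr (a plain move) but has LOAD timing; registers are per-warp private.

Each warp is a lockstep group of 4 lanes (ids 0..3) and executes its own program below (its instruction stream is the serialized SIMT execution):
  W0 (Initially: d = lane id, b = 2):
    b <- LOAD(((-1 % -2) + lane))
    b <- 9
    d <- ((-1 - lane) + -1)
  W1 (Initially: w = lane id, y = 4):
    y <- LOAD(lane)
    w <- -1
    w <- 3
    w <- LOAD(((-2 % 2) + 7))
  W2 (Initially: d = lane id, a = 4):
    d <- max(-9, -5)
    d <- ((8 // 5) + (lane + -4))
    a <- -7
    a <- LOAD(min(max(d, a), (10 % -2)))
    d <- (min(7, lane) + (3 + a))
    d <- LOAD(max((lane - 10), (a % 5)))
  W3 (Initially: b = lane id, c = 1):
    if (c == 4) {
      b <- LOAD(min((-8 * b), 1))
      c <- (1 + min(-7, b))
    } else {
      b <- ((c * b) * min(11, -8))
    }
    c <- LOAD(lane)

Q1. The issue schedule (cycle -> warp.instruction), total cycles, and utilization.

cycle 0: W0.I0
cycle 1: W1.I0
cycle 2: W2.I0
cycle 3: W3.I0
cycle 4: W1.I1
cycle 5: W2.I1
cycle 6: W3.I1
cycle 7: W0.I1
cycle 8: W1.I2
cycle 9: W2.I2
cycle 10: W3.I2
cycle 11: W0.I2
cycle 12: W1.I3
cycle 13: W2.I3
cycle 14: idle
cycle 15: idle
cycle 16: idle
cycle 17: idle
cycle 18: idle
cycle 19: idle
cycle 20: W2.I4
cycle 21: W2.I5

Answer: 22 cycles, utilization 8/11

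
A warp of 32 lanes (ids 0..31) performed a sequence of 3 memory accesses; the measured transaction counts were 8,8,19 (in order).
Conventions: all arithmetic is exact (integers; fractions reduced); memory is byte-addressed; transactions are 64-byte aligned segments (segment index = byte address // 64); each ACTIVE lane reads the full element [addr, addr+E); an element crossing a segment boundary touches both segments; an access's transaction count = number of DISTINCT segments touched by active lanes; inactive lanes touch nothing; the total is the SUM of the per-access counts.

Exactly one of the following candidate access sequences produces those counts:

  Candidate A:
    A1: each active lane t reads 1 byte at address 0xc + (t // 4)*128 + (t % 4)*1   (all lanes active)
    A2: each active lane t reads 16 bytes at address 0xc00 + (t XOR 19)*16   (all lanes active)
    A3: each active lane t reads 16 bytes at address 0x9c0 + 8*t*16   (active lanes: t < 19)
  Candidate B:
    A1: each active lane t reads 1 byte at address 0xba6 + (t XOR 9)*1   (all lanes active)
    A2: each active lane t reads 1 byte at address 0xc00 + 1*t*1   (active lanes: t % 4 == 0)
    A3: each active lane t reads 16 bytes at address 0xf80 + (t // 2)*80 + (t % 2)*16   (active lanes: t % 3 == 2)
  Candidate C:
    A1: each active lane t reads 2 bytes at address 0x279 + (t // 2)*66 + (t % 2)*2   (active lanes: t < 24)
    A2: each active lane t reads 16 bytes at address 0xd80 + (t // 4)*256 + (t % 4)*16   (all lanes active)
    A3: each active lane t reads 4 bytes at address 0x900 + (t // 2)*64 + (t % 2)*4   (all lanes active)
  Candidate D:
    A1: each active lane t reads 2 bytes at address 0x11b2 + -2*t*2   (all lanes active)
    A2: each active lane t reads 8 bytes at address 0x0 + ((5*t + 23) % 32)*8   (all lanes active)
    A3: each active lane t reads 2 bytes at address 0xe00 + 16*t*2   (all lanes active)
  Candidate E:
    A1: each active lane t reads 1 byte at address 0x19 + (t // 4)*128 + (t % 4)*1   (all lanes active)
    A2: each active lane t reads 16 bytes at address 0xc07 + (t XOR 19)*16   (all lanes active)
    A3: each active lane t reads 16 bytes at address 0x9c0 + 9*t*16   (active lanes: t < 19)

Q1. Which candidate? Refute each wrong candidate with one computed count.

B: A1 gives 2 transactions, not 8
C: A1 gives 13 transactions, not 8
D: A1 gives 3 transactions, not 8
E: A2 gives 9 transactions, not 8
A: all counts match (8,8,19)

Answer: A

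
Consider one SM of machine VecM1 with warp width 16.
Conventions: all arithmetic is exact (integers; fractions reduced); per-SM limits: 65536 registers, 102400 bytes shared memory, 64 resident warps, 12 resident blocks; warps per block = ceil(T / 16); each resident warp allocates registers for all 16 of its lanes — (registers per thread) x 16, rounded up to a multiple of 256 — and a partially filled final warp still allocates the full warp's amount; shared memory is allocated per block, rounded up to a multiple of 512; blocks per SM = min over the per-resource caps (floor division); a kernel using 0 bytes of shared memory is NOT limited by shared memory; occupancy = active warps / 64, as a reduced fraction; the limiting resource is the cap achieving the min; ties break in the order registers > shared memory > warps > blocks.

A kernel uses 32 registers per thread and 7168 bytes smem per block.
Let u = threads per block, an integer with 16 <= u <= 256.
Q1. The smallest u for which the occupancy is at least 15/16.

Answer: u = 65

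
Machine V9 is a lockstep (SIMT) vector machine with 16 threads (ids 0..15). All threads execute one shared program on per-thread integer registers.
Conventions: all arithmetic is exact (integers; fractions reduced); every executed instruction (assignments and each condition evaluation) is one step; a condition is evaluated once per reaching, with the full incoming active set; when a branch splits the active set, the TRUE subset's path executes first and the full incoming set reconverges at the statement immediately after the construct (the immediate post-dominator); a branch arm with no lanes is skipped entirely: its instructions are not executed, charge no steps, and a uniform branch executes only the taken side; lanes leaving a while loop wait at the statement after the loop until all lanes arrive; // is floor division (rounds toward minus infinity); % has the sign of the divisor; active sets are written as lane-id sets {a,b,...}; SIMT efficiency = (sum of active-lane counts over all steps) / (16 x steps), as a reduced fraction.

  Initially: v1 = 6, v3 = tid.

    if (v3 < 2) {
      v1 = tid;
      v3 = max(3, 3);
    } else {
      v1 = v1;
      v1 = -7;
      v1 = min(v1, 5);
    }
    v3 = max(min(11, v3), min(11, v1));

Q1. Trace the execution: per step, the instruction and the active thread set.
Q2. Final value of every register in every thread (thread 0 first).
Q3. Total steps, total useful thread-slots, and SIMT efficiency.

step 0: eval (v3 < 2)                {0,1,2,3,4,5,6,7,8,9,10,11,12,13,14,15}
step 1: v1 <- tid                    {0,1}
step 2: v3 <- max(3, 3)              {0,1}
step 3: v1 <- v1                     {2,3,4,5,6,7,8,9,10,11,12,13,14,15}
step 4: v1 <- -7                     {2,3,4,5,6,7,8,9,10,11,12,13,14,15}
step 5: v1 <- min(v1, 5)             {2,3,4,5,6,7,8,9,10,11,12,13,14,15}
step 6: v3 <- max(min(11, v3), min(11, v1)) {0,1,2,3,4,5,6,7,8,9,10,11,12,13,14,15}

Answer: 7 steps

v1: 0,1,-7,-7,-7,-7,-7,-7,-7,-7,-7,-7,-7,-7,-7,-7
v3: 3,3,2,3,4,5,6,7,8,9,10,11,11,11,11,11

steps = 7; useful = 78; efficiency = 78/112 = 39/56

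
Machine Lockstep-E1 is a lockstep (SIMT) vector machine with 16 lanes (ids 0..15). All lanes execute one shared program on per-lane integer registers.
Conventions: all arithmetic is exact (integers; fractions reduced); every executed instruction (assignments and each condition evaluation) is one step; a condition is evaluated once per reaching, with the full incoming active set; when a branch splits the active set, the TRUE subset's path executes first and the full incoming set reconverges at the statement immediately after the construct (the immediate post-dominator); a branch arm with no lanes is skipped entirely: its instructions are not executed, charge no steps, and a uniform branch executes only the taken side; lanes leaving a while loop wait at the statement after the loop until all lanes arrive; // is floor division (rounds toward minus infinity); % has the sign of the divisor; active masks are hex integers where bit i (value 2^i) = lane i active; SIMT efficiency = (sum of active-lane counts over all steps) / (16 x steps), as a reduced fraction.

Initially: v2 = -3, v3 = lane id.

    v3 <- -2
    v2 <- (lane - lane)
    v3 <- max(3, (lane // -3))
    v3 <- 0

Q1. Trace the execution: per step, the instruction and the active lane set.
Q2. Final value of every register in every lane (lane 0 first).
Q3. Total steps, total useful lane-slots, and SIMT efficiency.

step 0: v3 <- -2                     0xffff
step 1: v2 <- (lane - lane)          0xffff
step 2: v3 <- max(3, (lane // -3))   0xffff
step 3: v3 <- 0                      0xffff

Answer: 4 steps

v2: 0,0,0,0,0,0,0,0,0,0,0,0,0,0,0,0
v3: 0,0,0,0,0,0,0,0,0,0,0,0,0,0,0,0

steps = 4; useful = 64; efficiency = 64/64 = 1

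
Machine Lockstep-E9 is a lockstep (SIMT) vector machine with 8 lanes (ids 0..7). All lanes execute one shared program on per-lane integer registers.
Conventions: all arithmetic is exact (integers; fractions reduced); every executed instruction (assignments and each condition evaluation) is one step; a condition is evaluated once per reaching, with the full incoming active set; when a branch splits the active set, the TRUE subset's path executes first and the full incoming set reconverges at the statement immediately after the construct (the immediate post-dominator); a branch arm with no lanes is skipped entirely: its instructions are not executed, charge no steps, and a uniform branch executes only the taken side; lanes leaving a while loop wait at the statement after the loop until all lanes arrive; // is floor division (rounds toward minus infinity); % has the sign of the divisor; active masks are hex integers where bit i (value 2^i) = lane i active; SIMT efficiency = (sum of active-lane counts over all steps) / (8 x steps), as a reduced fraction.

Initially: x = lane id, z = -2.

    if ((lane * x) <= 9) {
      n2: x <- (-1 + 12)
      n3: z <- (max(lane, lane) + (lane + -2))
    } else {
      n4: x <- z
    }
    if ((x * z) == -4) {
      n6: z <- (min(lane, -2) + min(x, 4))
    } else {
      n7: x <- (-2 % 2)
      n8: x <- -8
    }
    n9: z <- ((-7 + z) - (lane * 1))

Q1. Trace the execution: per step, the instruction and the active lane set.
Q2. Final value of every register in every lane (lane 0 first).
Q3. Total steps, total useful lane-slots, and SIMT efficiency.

step 0: eval ((lane * x) <= 9)       0xff
step 1: x <- (-1 + 12)               0x0f
step 2: z <- (max(lane, lane) + (lane + -2)) 0x0f
step 3: x <- z                       0xf0
step 4: eval ((x * z) == -4)         0xff
step 5: x <- (-2 % 2)                0xff
step 6: x <- -8                      0xff
step 7: z <- ((-7 + z) - (lane * 1)) 0xff

Answer: 8 steps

x: -8,-8,-8,-8,-8,-8,-8,-8
z: -9,-8,-7,-6,-13,-14,-15,-16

steps = 8; useful = 52; efficiency = 52/64 = 13/16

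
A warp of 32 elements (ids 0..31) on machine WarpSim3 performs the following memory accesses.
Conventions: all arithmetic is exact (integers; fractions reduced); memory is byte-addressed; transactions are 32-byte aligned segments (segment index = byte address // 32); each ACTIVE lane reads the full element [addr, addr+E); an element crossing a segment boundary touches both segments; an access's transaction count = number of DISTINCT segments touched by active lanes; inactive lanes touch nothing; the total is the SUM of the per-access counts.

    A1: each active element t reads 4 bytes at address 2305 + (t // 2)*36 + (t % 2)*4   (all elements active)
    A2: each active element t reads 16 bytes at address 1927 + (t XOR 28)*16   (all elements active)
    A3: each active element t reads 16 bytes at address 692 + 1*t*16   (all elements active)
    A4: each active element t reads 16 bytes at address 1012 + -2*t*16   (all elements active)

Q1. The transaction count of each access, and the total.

A1: 18 transactions
A2: 17 transactions
A3: 17 transactions
A4: 33 transactions

Answer: 18,17,17,33; total 85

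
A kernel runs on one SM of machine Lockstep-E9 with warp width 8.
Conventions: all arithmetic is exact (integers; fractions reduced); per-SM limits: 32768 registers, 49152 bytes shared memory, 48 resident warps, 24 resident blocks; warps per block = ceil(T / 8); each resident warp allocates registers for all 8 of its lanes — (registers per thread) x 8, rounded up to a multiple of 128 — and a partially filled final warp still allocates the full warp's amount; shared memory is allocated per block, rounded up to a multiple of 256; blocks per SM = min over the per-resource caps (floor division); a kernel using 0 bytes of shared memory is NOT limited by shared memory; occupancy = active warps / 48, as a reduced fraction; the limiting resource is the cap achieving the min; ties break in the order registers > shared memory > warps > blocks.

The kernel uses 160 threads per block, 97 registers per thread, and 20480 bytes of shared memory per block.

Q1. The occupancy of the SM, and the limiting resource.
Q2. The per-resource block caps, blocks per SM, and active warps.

Answer: occupancy 5/12, limited by registers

registers: 1 block
shared memory: 2 blocks
warps: 2 blocks
blocks: 24 blocks

Answer: 1 block, 20 active warps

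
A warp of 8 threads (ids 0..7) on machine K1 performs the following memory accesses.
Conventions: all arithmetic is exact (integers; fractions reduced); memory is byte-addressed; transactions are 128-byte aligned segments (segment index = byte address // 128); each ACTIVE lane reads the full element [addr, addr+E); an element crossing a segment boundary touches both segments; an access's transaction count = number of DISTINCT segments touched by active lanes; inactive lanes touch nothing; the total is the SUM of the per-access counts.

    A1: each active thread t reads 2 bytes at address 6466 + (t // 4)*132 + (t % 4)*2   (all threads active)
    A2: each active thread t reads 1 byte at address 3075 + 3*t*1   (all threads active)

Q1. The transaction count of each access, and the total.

A1: 2 transactions
A2: 1 transaction

Answer: 2,1; total 3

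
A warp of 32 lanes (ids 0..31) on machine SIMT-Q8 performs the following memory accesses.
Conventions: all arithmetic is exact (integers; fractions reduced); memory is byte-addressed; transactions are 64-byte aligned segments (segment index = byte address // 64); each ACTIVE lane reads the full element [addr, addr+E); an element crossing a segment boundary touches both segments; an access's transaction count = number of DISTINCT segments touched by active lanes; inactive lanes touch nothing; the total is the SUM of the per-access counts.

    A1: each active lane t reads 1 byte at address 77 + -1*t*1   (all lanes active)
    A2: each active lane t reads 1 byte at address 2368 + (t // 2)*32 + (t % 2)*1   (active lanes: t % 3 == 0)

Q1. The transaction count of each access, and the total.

A1: 2 transactions
A2: 8 transactions

Answer: 2,8; total 10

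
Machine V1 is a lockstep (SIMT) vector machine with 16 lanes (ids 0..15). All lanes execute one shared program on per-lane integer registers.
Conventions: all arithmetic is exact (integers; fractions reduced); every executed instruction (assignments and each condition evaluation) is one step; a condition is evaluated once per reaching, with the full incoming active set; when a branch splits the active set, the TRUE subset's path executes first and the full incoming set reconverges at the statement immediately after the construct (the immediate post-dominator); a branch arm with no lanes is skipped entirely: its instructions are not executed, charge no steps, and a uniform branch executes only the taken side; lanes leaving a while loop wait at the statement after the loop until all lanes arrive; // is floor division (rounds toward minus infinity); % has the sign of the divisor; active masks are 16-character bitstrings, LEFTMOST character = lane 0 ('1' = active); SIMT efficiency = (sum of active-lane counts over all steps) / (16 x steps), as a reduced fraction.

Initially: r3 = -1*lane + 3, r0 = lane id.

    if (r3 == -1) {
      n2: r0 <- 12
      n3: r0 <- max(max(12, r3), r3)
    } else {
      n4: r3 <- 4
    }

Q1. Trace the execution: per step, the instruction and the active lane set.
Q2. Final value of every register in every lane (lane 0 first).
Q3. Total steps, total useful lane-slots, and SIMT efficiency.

step 0: eval (r3 == -1)              1111111111111111
step 1: r0 <- 12                     0000100000000000
step 2: r0 <- max(max(12, r3), r3)   0000100000000000
step 3: r3 <- 4                      1111011111111111

Answer: 4 steps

r3: 4,4,4,4,-1,4,4,4,4,4,4,4,4,4,4,4
r0: 0,1,2,3,12,5,6,7,8,9,10,11,12,13,14,15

steps = 4; useful = 33; efficiency = 33/64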